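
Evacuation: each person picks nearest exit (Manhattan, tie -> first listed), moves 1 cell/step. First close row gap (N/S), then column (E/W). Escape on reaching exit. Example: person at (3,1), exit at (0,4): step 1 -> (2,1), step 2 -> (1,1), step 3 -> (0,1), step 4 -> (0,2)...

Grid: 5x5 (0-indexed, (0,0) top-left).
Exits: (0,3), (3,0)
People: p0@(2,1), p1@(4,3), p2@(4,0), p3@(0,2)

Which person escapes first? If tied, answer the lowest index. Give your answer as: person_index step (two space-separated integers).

Answer: 2 1

Derivation:
Step 1: p0:(2,1)->(3,1) | p1:(4,3)->(3,3) | p2:(4,0)->(3,0)->EXIT | p3:(0,2)->(0,3)->EXIT
Step 2: p0:(3,1)->(3,0)->EXIT | p1:(3,3)->(2,3) | p2:escaped | p3:escaped
Step 3: p0:escaped | p1:(2,3)->(1,3) | p2:escaped | p3:escaped
Step 4: p0:escaped | p1:(1,3)->(0,3)->EXIT | p2:escaped | p3:escaped
Exit steps: [2, 4, 1, 1]
First to escape: p2 at step 1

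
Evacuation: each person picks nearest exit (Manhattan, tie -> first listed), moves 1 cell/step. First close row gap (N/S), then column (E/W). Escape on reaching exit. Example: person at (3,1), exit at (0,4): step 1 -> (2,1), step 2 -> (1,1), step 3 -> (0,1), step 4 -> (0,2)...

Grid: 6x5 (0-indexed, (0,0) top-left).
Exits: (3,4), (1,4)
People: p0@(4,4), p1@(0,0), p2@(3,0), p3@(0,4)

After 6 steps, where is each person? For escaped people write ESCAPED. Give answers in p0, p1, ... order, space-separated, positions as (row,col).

Step 1: p0:(4,4)->(3,4)->EXIT | p1:(0,0)->(1,0) | p2:(3,0)->(3,1) | p3:(0,4)->(1,4)->EXIT
Step 2: p0:escaped | p1:(1,0)->(1,1) | p2:(3,1)->(3,2) | p3:escaped
Step 3: p0:escaped | p1:(1,1)->(1,2) | p2:(3,2)->(3,3) | p3:escaped
Step 4: p0:escaped | p1:(1,2)->(1,3) | p2:(3,3)->(3,4)->EXIT | p3:escaped
Step 5: p0:escaped | p1:(1,3)->(1,4)->EXIT | p2:escaped | p3:escaped

ESCAPED ESCAPED ESCAPED ESCAPED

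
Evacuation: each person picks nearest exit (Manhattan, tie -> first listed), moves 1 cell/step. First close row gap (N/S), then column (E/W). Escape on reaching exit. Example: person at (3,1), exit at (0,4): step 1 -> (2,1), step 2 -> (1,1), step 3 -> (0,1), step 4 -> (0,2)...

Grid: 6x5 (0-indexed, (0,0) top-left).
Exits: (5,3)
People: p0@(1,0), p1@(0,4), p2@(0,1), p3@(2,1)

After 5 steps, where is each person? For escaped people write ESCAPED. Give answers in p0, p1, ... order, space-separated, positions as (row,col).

Step 1: p0:(1,0)->(2,0) | p1:(0,4)->(1,4) | p2:(0,1)->(1,1) | p3:(2,1)->(3,1)
Step 2: p0:(2,0)->(3,0) | p1:(1,4)->(2,4) | p2:(1,1)->(2,1) | p3:(3,1)->(4,1)
Step 3: p0:(3,0)->(4,0) | p1:(2,4)->(3,4) | p2:(2,1)->(3,1) | p3:(4,1)->(5,1)
Step 4: p0:(4,0)->(5,0) | p1:(3,4)->(4,4) | p2:(3,1)->(4,1) | p3:(5,1)->(5,2)
Step 5: p0:(5,0)->(5,1) | p1:(4,4)->(5,4) | p2:(4,1)->(5,1) | p3:(5,2)->(5,3)->EXIT

(5,1) (5,4) (5,1) ESCAPED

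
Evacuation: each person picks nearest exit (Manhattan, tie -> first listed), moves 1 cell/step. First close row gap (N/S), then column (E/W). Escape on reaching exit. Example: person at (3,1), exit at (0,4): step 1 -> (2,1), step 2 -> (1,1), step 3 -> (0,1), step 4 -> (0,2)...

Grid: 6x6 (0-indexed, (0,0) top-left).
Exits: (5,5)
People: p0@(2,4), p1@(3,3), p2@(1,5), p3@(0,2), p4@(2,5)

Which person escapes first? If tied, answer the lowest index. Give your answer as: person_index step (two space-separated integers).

Step 1: p0:(2,4)->(3,4) | p1:(3,3)->(4,3) | p2:(1,5)->(2,5) | p3:(0,2)->(1,2) | p4:(2,5)->(3,5)
Step 2: p0:(3,4)->(4,4) | p1:(4,3)->(5,3) | p2:(2,5)->(3,5) | p3:(1,2)->(2,2) | p4:(3,5)->(4,5)
Step 3: p0:(4,4)->(5,4) | p1:(5,3)->(5,4) | p2:(3,5)->(4,5) | p3:(2,2)->(3,2) | p4:(4,5)->(5,5)->EXIT
Step 4: p0:(5,4)->(5,5)->EXIT | p1:(5,4)->(5,5)->EXIT | p2:(4,5)->(5,5)->EXIT | p3:(3,2)->(4,2) | p4:escaped
Step 5: p0:escaped | p1:escaped | p2:escaped | p3:(4,2)->(5,2) | p4:escaped
Step 6: p0:escaped | p1:escaped | p2:escaped | p3:(5,2)->(5,3) | p4:escaped
Step 7: p0:escaped | p1:escaped | p2:escaped | p3:(5,3)->(5,4) | p4:escaped
Step 8: p0:escaped | p1:escaped | p2:escaped | p3:(5,4)->(5,5)->EXIT | p4:escaped
Exit steps: [4, 4, 4, 8, 3]
First to escape: p4 at step 3

Answer: 4 3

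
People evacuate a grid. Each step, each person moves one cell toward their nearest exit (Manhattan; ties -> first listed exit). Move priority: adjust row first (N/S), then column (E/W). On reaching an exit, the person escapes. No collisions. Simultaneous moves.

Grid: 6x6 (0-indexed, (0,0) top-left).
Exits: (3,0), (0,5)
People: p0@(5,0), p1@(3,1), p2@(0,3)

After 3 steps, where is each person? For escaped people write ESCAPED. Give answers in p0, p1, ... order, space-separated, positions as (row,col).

Step 1: p0:(5,0)->(4,0) | p1:(3,1)->(3,0)->EXIT | p2:(0,3)->(0,4)
Step 2: p0:(4,0)->(3,0)->EXIT | p1:escaped | p2:(0,4)->(0,5)->EXIT

ESCAPED ESCAPED ESCAPED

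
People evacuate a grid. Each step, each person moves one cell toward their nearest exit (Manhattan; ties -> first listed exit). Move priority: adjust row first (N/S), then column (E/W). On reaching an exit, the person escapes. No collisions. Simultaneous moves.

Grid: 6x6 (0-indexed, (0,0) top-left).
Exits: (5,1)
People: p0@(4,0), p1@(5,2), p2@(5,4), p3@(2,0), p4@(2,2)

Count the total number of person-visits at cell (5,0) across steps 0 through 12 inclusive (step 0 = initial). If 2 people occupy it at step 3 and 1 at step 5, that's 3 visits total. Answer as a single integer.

Answer: 2

Derivation:
Step 0: p0@(4,0) p1@(5,2) p2@(5,4) p3@(2,0) p4@(2,2) -> at (5,0): 0 [-], cum=0
Step 1: p0@(5,0) p1@ESC p2@(5,3) p3@(3,0) p4@(3,2) -> at (5,0): 1 [p0], cum=1
Step 2: p0@ESC p1@ESC p2@(5,2) p3@(4,0) p4@(4,2) -> at (5,0): 0 [-], cum=1
Step 3: p0@ESC p1@ESC p2@ESC p3@(5,0) p4@(5,2) -> at (5,0): 1 [p3], cum=2
Step 4: p0@ESC p1@ESC p2@ESC p3@ESC p4@ESC -> at (5,0): 0 [-], cum=2
Total visits = 2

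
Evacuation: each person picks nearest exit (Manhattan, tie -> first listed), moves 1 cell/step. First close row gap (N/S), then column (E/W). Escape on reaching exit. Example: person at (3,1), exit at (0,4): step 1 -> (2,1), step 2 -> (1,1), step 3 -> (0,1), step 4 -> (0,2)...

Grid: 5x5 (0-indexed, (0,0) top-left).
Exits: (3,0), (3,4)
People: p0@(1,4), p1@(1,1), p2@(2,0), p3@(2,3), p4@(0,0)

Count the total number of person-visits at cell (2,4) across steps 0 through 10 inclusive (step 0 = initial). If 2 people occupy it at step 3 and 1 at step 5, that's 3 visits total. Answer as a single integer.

Answer: 1

Derivation:
Step 0: p0@(1,4) p1@(1,1) p2@(2,0) p3@(2,3) p4@(0,0) -> at (2,4): 0 [-], cum=0
Step 1: p0@(2,4) p1@(2,1) p2@ESC p3@(3,3) p4@(1,0) -> at (2,4): 1 [p0], cum=1
Step 2: p0@ESC p1@(3,1) p2@ESC p3@ESC p4@(2,0) -> at (2,4): 0 [-], cum=1
Step 3: p0@ESC p1@ESC p2@ESC p3@ESC p4@ESC -> at (2,4): 0 [-], cum=1
Total visits = 1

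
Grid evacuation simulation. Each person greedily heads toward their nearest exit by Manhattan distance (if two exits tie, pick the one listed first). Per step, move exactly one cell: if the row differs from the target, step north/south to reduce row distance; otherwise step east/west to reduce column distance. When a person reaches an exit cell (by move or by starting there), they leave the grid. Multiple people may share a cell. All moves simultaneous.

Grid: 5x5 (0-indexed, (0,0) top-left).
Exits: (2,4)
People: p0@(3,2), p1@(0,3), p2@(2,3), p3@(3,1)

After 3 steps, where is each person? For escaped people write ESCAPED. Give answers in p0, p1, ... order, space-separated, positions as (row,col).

Step 1: p0:(3,2)->(2,2) | p1:(0,3)->(1,3) | p2:(2,3)->(2,4)->EXIT | p3:(3,1)->(2,1)
Step 2: p0:(2,2)->(2,3) | p1:(1,3)->(2,3) | p2:escaped | p3:(2,1)->(2,2)
Step 3: p0:(2,3)->(2,4)->EXIT | p1:(2,3)->(2,4)->EXIT | p2:escaped | p3:(2,2)->(2,3)

ESCAPED ESCAPED ESCAPED (2,3)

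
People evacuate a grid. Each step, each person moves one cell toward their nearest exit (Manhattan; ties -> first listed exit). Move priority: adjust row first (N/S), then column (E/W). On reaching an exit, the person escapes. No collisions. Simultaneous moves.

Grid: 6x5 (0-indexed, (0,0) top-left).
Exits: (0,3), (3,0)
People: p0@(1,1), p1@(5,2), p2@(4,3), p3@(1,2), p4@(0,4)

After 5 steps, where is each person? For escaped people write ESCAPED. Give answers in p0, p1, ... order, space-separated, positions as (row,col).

Step 1: p0:(1,1)->(0,1) | p1:(5,2)->(4,2) | p2:(4,3)->(3,3) | p3:(1,2)->(0,2) | p4:(0,4)->(0,3)->EXIT
Step 2: p0:(0,1)->(0,2) | p1:(4,2)->(3,2) | p2:(3,3)->(2,3) | p3:(0,2)->(0,3)->EXIT | p4:escaped
Step 3: p0:(0,2)->(0,3)->EXIT | p1:(3,2)->(3,1) | p2:(2,3)->(1,3) | p3:escaped | p4:escaped
Step 4: p0:escaped | p1:(3,1)->(3,0)->EXIT | p2:(1,3)->(0,3)->EXIT | p3:escaped | p4:escaped

ESCAPED ESCAPED ESCAPED ESCAPED ESCAPED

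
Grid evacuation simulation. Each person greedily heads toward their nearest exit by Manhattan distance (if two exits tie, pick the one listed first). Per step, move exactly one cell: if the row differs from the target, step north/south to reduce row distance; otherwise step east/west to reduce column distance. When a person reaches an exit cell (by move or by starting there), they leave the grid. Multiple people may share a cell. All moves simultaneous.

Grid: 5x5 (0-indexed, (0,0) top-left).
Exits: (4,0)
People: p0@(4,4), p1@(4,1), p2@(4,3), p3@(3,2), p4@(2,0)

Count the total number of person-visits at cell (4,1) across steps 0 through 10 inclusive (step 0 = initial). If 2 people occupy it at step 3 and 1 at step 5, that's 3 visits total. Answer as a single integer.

Step 0: p0@(4,4) p1@(4,1) p2@(4,3) p3@(3,2) p4@(2,0) -> at (4,1): 1 [p1], cum=1
Step 1: p0@(4,3) p1@ESC p2@(4,2) p3@(4,2) p4@(3,0) -> at (4,1): 0 [-], cum=1
Step 2: p0@(4,2) p1@ESC p2@(4,1) p3@(4,1) p4@ESC -> at (4,1): 2 [p2,p3], cum=3
Step 3: p0@(4,1) p1@ESC p2@ESC p3@ESC p4@ESC -> at (4,1): 1 [p0], cum=4
Step 4: p0@ESC p1@ESC p2@ESC p3@ESC p4@ESC -> at (4,1): 0 [-], cum=4
Total visits = 4

Answer: 4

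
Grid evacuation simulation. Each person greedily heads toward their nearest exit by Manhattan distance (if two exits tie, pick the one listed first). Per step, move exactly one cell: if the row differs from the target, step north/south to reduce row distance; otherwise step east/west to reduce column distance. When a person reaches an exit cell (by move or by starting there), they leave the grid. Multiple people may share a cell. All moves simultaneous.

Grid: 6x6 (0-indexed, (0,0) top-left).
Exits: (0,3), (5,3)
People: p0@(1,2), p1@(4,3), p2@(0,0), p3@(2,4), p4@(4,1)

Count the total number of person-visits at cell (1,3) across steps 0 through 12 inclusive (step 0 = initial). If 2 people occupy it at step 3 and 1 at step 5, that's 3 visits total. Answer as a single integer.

Answer: 0

Derivation:
Step 0: p0@(1,2) p1@(4,3) p2@(0,0) p3@(2,4) p4@(4,1) -> at (1,3): 0 [-], cum=0
Step 1: p0@(0,2) p1@ESC p2@(0,1) p3@(1,4) p4@(5,1) -> at (1,3): 0 [-], cum=0
Step 2: p0@ESC p1@ESC p2@(0,2) p3@(0,4) p4@(5,2) -> at (1,3): 0 [-], cum=0
Step 3: p0@ESC p1@ESC p2@ESC p3@ESC p4@ESC -> at (1,3): 0 [-], cum=0
Total visits = 0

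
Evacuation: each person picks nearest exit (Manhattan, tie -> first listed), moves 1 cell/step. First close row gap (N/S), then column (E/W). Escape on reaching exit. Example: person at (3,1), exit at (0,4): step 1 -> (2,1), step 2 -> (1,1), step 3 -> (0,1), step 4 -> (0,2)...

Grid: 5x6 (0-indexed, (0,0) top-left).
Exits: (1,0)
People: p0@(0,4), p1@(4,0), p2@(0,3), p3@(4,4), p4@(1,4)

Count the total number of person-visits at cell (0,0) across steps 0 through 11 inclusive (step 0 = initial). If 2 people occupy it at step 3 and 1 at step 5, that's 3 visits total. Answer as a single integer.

Answer: 0

Derivation:
Step 0: p0@(0,4) p1@(4,0) p2@(0,3) p3@(4,4) p4@(1,4) -> at (0,0): 0 [-], cum=0
Step 1: p0@(1,4) p1@(3,0) p2@(1,3) p3@(3,4) p4@(1,3) -> at (0,0): 0 [-], cum=0
Step 2: p0@(1,3) p1@(2,0) p2@(1,2) p3@(2,4) p4@(1,2) -> at (0,0): 0 [-], cum=0
Step 3: p0@(1,2) p1@ESC p2@(1,1) p3@(1,4) p4@(1,1) -> at (0,0): 0 [-], cum=0
Step 4: p0@(1,1) p1@ESC p2@ESC p3@(1,3) p4@ESC -> at (0,0): 0 [-], cum=0
Step 5: p0@ESC p1@ESC p2@ESC p3@(1,2) p4@ESC -> at (0,0): 0 [-], cum=0
Step 6: p0@ESC p1@ESC p2@ESC p3@(1,1) p4@ESC -> at (0,0): 0 [-], cum=0
Step 7: p0@ESC p1@ESC p2@ESC p3@ESC p4@ESC -> at (0,0): 0 [-], cum=0
Total visits = 0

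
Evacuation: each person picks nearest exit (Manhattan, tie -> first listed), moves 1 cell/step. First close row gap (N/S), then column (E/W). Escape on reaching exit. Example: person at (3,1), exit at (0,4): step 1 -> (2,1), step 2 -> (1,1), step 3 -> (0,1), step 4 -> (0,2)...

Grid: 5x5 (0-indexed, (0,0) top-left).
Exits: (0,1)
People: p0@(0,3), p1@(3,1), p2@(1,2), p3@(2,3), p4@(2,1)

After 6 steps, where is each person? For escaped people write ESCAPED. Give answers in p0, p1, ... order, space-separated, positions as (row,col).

Step 1: p0:(0,3)->(0,2) | p1:(3,1)->(2,1) | p2:(1,2)->(0,2) | p3:(2,3)->(1,3) | p4:(2,1)->(1,1)
Step 2: p0:(0,2)->(0,1)->EXIT | p1:(2,1)->(1,1) | p2:(0,2)->(0,1)->EXIT | p3:(1,3)->(0,3) | p4:(1,1)->(0,1)->EXIT
Step 3: p0:escaped | p1:(1,1)->(0,1)->EXIT | p2:escaped | p3:(0,3)->(0,2) | p4:escaped
Step 4: p0:escaped | p1:escaped | p2:escaped | p3:(0,2)->(0,1)->EXIT | p4:escaped

ESCAPED ESCAPED ESCAPED ESCAPED ESCAPED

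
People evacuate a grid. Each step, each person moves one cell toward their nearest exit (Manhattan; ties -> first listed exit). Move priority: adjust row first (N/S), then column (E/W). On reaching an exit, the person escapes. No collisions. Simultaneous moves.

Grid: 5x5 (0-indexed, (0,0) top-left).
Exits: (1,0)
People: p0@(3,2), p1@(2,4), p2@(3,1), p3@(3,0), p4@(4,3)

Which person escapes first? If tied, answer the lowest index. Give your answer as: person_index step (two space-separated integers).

Answer: 3 2

Derivation:
Step 1: p0:(3,2)->(2,2) | p1:(2,4)->(1,4) | p2:(3,1)->(2,1) | p3:(3,0)->(2,0) | p4:(4,3)->(3,3)
Step 2: p0:(2,2)->(1,2) | p1:(1,4)->(1,3) | p2:(2,1)->(1,1) | p3:(2,0)->(1,0)->EXIT | p4:(3,3)->(2,3)
Step 3: p0:(1,2)->(1,1) | p1:(1,3)->(1,2) | p2:(1,1)->(1,0)->EXIT | p3:escaped | p4:(2,3)->(1,3)
Step 4: p0:(1,1)->(1,0)->EXIT | p1:(1,2)->(1,1) | p2:escaped | p3:escaped | p4:(1,3)->(1,2)
Step 5: p0:escaped | p1:(1,1)->(1,0)->EXIT | p2:escaped | p3:escaped | p4:(1,2)->(1,1)
Step 6: p0:escaped | p1:escaped | p2:escaped | p3:escaped | p4:(1,1)->(1,0)->EXIT
Exit steps: [4, 5, 3, 2, 6]
First to escape: p3 at step 2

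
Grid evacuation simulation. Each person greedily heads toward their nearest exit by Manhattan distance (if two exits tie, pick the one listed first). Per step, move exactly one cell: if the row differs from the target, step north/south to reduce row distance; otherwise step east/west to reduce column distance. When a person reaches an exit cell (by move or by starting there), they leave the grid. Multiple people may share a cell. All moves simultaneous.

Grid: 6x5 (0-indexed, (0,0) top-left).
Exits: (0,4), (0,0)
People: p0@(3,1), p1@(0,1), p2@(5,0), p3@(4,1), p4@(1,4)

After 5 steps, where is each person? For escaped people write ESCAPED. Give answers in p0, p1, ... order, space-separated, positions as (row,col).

Step 1: p0:(3,1)->(2,1) | p1:(0,1)->(0,0)->EXIT | p2:(5,0)->(4,0) | p3:(4,1)->(3,1) | p4:(1,4)->(0,4)->EXIT
Step 2: p0:(2,1)->(1,1) | p1:escaped | p2:(4,0)->(3,0) | p3:(3,1)->(2,1) | p4:escaped
Step 3: p0:(1,1)->(0,1) | p1:escaped | p2:(3,0)->(2,0) | p3:(2,1)->(1,1) | p4:escaped
Step 4: p0:(0,1)->(0,0)->EXIT | p1:escaped | p2:(2,0)->(1,0) | p3:(1,1)->(0,1) | p4:escaped
Step 5: p0:escaped | p1:escaped | p2:(1,0)->(0,0)->EXIT | p3:(0,1)->(0,0)->EXIT | p4:escaped

ESCAPED ESCAPED ESCAPED ESCAPED ESCAPED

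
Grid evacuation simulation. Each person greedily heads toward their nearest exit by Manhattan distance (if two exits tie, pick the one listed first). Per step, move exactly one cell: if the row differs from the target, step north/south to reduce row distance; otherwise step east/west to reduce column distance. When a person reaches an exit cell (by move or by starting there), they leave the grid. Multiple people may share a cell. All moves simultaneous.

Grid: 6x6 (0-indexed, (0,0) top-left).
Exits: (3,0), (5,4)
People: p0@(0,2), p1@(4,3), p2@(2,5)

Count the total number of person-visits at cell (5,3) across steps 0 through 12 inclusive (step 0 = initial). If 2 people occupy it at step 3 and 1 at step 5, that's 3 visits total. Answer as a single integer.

Answer: 1

Derivation:
Step 0: p0@(0,2) p1@(4,3) p2@(2,5) -> at (5,3): 0 [-], cum=0
Step 1: p0@(1,2) p1@(5,3) p2@(3,5) -> at (5,3): 1 [p1], cum=1
Step 2: p0@(2,2) p1@ESC p2@(4,5) -> at (5,3): 0 [-], cum=1
Step 3: p0@(3,2) p1@ESC p2@(5,5) -> at (5,3): 0 [-], cum=1
Step 4: p0@(3,1) p1@ESC p2@ESC -> at (5,3): 0 [-], cum=1
Step 5: p0@ESC p1@ESC p2@ESC -> at (5,3): 0 [-], cum=1
Total visits = 1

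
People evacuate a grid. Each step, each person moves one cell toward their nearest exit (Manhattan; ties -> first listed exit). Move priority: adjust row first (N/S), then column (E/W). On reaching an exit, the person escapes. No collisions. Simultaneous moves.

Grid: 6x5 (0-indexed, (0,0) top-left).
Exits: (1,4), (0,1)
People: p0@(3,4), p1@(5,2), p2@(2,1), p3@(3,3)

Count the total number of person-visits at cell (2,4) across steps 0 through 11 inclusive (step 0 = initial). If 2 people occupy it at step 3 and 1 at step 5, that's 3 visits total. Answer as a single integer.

Step 0: p0@(3,4) p1@(5,2) p2@(2,1) p3@(3,3) -> at (2,4): 0 [-], cum=0
Step 1: p0@(2,4) p1@(4,2) p2@(1,1) p3@(2,3) -> at (2,4): 1 [p0], cum=1
Step 2: p0@ESC p1@(3,2) p2@ESC p3@(1,3) -> at (2,4): 0 [-], cum=1
Step 3: p0@ESC p1@(2,2) p2@ESC p3@ESC -> at (2,4): 0 [-], cum=1
Step 4: p0@ESC p1@(1,2) p2@ESC p3@ESC -> at (2,4): 0 [-], cum=1
Step 5: p0@ESC p1@(1,3) p2@ESC p3@ESC -> at (2,4): 0 [-], cum=1
Step 6: p0@ESC p1@ESC p2@ESC p3@ESC -> at (2,4): 0 [-], cum=1
Total visits = 1

Answer: 1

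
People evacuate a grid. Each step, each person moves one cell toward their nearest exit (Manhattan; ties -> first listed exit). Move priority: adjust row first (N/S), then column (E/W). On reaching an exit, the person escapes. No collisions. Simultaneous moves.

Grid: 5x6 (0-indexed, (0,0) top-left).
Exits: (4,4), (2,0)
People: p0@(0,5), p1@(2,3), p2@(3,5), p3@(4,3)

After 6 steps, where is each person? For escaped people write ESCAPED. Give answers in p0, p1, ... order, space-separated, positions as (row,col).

Step 1: p0:(0,5)->(1,5) | p1:(2,3)->(3,3) | p2:(3,5)->(4,5) | p3:(4,3)->(4,4)->EXIT
Step 2: p0:(1,5)->(2,5) | p1:(3,3)->(4,3) | p2:(4,5)->(4,4)->EXIT | p3:escaped
Step 3: p0:(2,5)->(3,5) | p1:(4,3)->(4,4)->EXIT | p2:escaped | p3:escaped
Step 4: p0:(3,5)->(4,5) | p1:escaped | p2:escaped | p3:escaped
Step 5: p0:(4,5)->(4,4)->EXIT | p1:escaped | p2:escaped | p3:escaped

ESCAPED ESCAPED ESCAPED ESCAPED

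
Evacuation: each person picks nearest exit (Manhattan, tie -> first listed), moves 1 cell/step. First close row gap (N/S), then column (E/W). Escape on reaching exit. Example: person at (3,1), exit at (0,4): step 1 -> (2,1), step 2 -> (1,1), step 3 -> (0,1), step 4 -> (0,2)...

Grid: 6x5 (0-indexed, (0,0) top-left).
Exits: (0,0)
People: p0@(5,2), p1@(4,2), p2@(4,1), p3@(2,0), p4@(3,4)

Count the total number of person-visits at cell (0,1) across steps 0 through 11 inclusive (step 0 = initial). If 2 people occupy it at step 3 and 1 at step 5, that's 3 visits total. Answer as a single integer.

Step 0: p0@(5,2) p1@(4,2) p2@(4,1) p3@(2,0) p4@(3,4) -> at (0,1): 0 [-], cum=0
Step 1: p0@(4,2) p1@(3,2) p2@(3,1) p3@(1,0) p4@(2,4) -> at (0,1): 0 [-], cum=0
Step 2: p0@(3,2) p1@(2,2) p2@(2,1) p3@ESC p4@(1,4) -> at (0,1): 0 [-], cum=0
Step 3: p0@(2,2) p1@(1,2) p2@(1,1) p3@ESC p4@(0,4) -> at (0,1): 0 [-], cum=0
Step 4: p0@(1,2) p1@(0,2) p2@(0,1) p3@ESC p4@(0,3) -> at (0,1): 1 [p2], cum=1
Step 5: p0@(0,2) p1@(0,1) p2@ESC p3@ESC p4@(0,2) -> at (0,1): 1 [p1], cum=2
Step 6: p0@(0,1) p1@ESC p2@ESC p3@ESC p4@(0,1) -> at (0,1): 2 [p0,p4], cum=4
Step 7: p0@ESC p1@ESC p2@ESC p3@ESC p4@ESC -> at (0,1): 0 [-], cum=4
Total visits = 4

Answer: 4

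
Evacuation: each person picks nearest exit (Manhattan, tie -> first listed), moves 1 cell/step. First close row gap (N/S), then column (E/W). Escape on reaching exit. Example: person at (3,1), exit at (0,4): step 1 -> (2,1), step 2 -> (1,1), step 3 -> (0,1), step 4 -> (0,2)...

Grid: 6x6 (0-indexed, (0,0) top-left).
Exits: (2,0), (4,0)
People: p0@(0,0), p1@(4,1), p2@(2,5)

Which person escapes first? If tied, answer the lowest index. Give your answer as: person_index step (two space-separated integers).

Answer: 1 1

Derivation:
Step 1: p0:(0,0)->(1,0) | p1:(4,1)->(4,0)->EXIT | p2:(2,5)->(2,4)
Step 2: p0:(1,0)->(2,0)->EXIT | p1:escaped | p2:(2,4)->(2,3)
Step 3: p0:escaped | p1:escaped | p2:(2,3)->(2,2)
Step 4: p0:escaped | p1:escaped | p2:(2,2)->(2,1)
Step 5: p0:escaped | p1:escaped | p2:(2,1)->(2,0)->EXIT
Exit steps: [2, 1, 5]
First to escape: p1 at step 1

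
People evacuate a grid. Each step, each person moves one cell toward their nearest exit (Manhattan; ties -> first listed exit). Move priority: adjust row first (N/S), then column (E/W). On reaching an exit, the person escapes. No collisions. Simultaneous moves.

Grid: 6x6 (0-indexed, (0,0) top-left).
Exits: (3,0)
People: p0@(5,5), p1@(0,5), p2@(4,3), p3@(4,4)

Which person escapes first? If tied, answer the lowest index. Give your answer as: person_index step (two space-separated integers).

Step 1: p0:(5,5)->(4,5) | p1:(0,5)->(1,5) | p2:(4,3)->(3,3) | p3:(4,4)->(3,4)
Step 2: p0:(4,5)->(3,5) | p1:(1,5)->(2,5) | p2:(3,3)->(3,2) | p3:(3,4)->(3,3)
Step 3: p0:(3,5)->(3,4) | p1:(2,5)->(3,5) | p2:(3,2)->(3,1) | p3:(3,3)->(3,2)
Step 4: p0:(3,4)->(3,3) | p1:(3,5)->(3,4) | p2:(3,1)->(3,0)->EXIT | p3:(3,2)->(3,1)
Step 5: p0:(3,3)->(3,2) | p1:(3,4)->(3,3) | p2:escaped | p3:(3,1)->(3,0)->EXIT
Step 6: p0:(3,2)->(3,1) | p1:(3,3)->(3,2) | p2:escaped | p3:escaped
Step 7: p0:(3,1)->(3,0)->EXIT | p1:(3,2)->(3,1) | p2:escaped | p3:escaped
Step 8: p0:escaped | p1:(3,1)->(3,0)->EXIT | p2:escaped | p3:escaped
Exit steps: [7, 8, 4, 5]
First to escape: p2 at step 4

Answer: 2 4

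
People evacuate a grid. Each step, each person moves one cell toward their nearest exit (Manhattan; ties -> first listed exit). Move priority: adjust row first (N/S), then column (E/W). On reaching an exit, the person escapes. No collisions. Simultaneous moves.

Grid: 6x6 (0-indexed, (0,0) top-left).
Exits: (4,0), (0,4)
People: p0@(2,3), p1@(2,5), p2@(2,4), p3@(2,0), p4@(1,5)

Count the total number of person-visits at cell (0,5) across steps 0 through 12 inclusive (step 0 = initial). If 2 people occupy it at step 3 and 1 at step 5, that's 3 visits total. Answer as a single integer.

Answer: 2

Derivation:
Step 0: p0@(2,3) p1@(2,5) p2@(2,4) p3@(2,0) p4@(1,5) -> at (0,5): 0 [-], cum=0
Step 1: p0@(1,3) p1@(1,5) p2@(1,4) p3@(3,0) p4@(0,5) -> at (0,5): 1 [p4], cum=1
Step 2: p0@(0,3) p1@(0,5) p2@ESC p3@ESC p4@ESC -> at (0,5): 1 [p1], cum=2
Step 3: p0@ESC p1@ESC p2@ESC p3@ESC p4@ESC -> at (0,5): 0 [-], cum=2
Total visits = 2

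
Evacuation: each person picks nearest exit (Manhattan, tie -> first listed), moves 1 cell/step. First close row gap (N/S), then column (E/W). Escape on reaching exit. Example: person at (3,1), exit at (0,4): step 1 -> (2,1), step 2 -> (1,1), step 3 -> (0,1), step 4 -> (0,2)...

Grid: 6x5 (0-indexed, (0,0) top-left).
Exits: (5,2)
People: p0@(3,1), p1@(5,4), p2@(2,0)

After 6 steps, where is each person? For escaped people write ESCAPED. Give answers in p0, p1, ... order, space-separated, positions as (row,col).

Step 1: p0:(3,1)->(4,1) | p1:(5,4)->(5,3) | p2:(2,0)->(3,0)
Step 2: p0:(4,1)->(5,1) | p1:(5,3)->(5,2)->EXIT | p2:(3,0)->(4,0)
Step 3: p0:(5,1)->(5,2)->EXIT | p1:escaped | p2:(4,0)->(5,0)
Step 4: p0:escaped | p1:escaped | p2:(5,0)->(5,1)
Step 5: p0:escaped | p1:escaped | p2:(5,1)->(5,2)->EXIT

ESCAPED ESCAPED ESCAPED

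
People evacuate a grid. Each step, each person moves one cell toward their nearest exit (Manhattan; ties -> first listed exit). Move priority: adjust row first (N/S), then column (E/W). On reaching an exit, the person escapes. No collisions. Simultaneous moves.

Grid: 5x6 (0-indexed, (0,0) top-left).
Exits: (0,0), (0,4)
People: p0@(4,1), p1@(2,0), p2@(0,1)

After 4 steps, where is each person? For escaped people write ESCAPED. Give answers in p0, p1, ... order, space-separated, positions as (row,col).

Step 1: p0:(4,1)->(3,1) | p1:(2,0)->(1,0) | p2:(0,1)->(0,0)->EXIT
Step 2: p0:(3,1)->(2,1) | p1:(1,0)->(0,0)->EXIT | p2:escaped
Step 3: p0:(2,1)->(1,1) | p1:escaped | p2:escaped
Step 4: p0:(1,1)->(0,1) | p1:escaped | p2:escaped

(0,1) ESCAPED ESCAPED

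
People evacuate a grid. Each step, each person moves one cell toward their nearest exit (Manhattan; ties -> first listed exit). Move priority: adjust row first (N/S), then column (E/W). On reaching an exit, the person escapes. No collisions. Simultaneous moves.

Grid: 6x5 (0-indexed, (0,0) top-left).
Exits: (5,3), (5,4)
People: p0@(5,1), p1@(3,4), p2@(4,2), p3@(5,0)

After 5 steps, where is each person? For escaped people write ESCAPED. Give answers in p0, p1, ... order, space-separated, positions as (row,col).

Step 1: p0:(5,1)->(5,2) | p1:(3,4)->(4,4) | p2:(4,2)->(5,2) | p3:(5,0)->(5,1)
Step 2: p0:(5,2)->(5,3)->EXIT | p1:(4,4)->(5,4)->EXIT | p2:(5,2)->(5,3)->EXIT | p3:(5,1)->(5,2)
Step 3: p0:escaped | p1:escaped | p2:escaped | p3:(5,2)->(5,3)->EXIT

ESCAPED ESCAPED ESCAPED ESCAPED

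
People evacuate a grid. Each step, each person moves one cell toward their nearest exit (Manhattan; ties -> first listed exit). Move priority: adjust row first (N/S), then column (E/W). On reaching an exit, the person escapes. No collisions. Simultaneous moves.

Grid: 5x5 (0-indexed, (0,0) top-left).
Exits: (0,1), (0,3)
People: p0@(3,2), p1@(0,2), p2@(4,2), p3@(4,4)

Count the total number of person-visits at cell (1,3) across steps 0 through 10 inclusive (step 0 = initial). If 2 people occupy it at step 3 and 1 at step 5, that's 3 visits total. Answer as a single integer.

Step 0: p0@(3,2) p1@(0,2) p2@(4,2) p3@(4,4) -> at (1,3): 0 [-], cum=0
Step 1: p0@(2,2) p1@ESC p2@(3,2) p3@(3,4) -> at (1,3): 0 [-], cum=0
Step 2: p0@(1,2) p1@ESC p2@(2,2) p3@(2,4) -> at (1,3): 0 [-], cum=0
Step 3: p0@(0,2) p1@ESC p2@(1,2) p3@(1,4) -> at (1,3): 0 [-], cum=0
Step 4: p0@ESC p1@ESC p2@(0,2) p3@(0,4) -> at (1,3): 0 [-], cum=0
Step 5: p0@ESC p1@ESC p2@ESC p3@ESC -> at (1,3): 0 [-], cum=0
Total visits = 0

Answer: 0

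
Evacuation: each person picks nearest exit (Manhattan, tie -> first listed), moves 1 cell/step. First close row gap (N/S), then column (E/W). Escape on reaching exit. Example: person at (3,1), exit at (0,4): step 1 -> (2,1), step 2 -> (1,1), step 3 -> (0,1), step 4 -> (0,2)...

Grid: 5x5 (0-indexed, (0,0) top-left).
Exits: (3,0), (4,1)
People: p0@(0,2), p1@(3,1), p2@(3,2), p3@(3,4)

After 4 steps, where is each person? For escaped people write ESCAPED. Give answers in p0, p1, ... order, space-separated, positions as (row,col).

Step 1: p0:(0,2)->(1,2) | p1:(3,1)->(3,0)->EXIT | p2:(3,2)->(3,1) | p3:(3,4)->(3,3)
Step 2: p0:(1,2)->(2,2) | p1:escaped | p2:(3,1)->(3,0)->EXIT | p3:(3,3)->(3,2)
Step 3: p0:(2,2)->(3,2) | p1:escaped | p2:escaped | p3:(3,2)->(3,1)
Step 4: p0:(3,2)->(3,1) | p1:escaped | p2:escaped | p3:(3,1)->(3,0)->EXIT

(3,1) ESCAPED ESCAPED ESCAPED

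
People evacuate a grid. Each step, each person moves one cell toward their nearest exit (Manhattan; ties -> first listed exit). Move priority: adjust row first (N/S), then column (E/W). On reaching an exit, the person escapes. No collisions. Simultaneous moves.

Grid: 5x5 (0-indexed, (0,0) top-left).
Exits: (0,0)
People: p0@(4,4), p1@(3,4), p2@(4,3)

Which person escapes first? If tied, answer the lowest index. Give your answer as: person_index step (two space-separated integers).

Step 1: p0:(4,4)->(3,4) | p1:(3,4)->(2,4) | p2:(4,3)->(3,3)
Step 2: p0:(3,4)->(2,4) | p1:(2,4)->(1,4) | p2:(3,3)->(2,3)
Step 3: p0:(2,4)->(1,4) | p1:(1,4)->(0,4) | p2:(2,3)->(1,3)
Step 4: p0:(1,4)->(0,4) | p1:(0,4)->(0,3) | p2:(1,3)->(0,3)
Step 5: p0:(0,4)->(0,3) | p1:(0,3)->(0,2) | p2:(0,3)->(0,2)
Step 6: p0:(0,3)->(0,2) | p1:(0,2)->(0,1) | p2:(0,2)->(0,1)
Step 7: p0:(0,2)->(0,1) | p1:(0,1)->(0,0)->EXIT | p2:(0,1)->(0,0)->EXIT
Step 8: p0:(0,1)->(0,0)->EXIT | p1:escaped | p2:escaped
Exit steps: [8, 7, 7]
First to escape: p1 at step 7

Answer: 1 7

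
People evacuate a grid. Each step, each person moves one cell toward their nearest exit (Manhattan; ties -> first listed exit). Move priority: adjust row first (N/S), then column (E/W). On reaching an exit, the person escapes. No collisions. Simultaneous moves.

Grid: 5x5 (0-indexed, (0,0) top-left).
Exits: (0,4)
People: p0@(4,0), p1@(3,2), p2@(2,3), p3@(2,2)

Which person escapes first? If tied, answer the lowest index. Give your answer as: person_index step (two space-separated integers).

Answer: 2 3

Derivation:
Step 1: p0:(4,0)->(3,0) | p1:(3,2)->(2,2) | p2:(2,3)->(1,3) | p3:(2,2)->(1,2)
Step 2: p0:(3,0)->(2,0) | p1:(2,2)->(1,2) | p2:(1,3)->(0,3) | p3:(1,2)->(0,2)
Step 3: p0:(2,0)->(1,0) | p1:(1,2)->(0,2) | p2:(0,3)->(0,4)->EXIT | p3:(0,2)->(0,3)
Step 4: p0:(1,0)->(0,0) | p1:(0,2)->(0,3) | p2:escaped | p3:(0,3)->(0,4)->EXIT
Step 5: p0:(0,0)->(0,1) | p1:(0,3)->(0,4)->EXIT | p2:escaped | p3:escaped
Step 6: p0:(0,1)->(0,2) | p1:escaped | p2:escaped | p3:escaped
Step 7: p0:(0,2)->(0,3) | p1:escaped | p2:escaped | p3:escaped
Step 8: p0:(0,3)->(0,4)->EXIT | p1:escaped | p2:escaped | p3:escaped
Exit steps: [8, 5, 3, 4]
First to escape: p2 at step 3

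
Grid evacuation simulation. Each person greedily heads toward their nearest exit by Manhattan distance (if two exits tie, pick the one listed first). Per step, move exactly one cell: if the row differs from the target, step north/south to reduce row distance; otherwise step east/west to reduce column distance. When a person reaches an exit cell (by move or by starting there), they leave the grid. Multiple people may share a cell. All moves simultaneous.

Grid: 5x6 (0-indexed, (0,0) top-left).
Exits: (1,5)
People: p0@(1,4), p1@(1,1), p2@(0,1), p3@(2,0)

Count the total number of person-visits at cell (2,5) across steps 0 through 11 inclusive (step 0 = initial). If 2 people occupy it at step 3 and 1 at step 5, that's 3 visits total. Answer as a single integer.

Step 0: p0@(1,4) p1@(1,1) p2@(0,1) p3@(2,0) -> at (2,5): 0 [-], cum=0
Step 1: p0@ESC p1@(1,2) p2@(1,1) p3@(1,0) -> at (2,5): 0 [-], cum=0
Step 2: p0@ESC p1@(1,3) p2@(1,2) p3@(1,1) -> at (2,5): 0 [-], cum=0
Step 3: p0@ESC p1@(1,4) p2@(1,3) p3@(1,2) -> at (2,5): 0 [-], cum=0
Step 4: p0@ESC p1@ESC p2@(1,4) p3@(1,3) -> at (2,5): 0 [-], cum=0
Step 5: p0@ESC p1@ESC p2@ESC p3@(1,4) -> at (2,5): 0 [-], cum=0
Step 6: p0@ESC p1@ESC p2@ESC p3@ESC -> at (2,5): 0 [-], cum=0
Total visits = 0

Answer: 0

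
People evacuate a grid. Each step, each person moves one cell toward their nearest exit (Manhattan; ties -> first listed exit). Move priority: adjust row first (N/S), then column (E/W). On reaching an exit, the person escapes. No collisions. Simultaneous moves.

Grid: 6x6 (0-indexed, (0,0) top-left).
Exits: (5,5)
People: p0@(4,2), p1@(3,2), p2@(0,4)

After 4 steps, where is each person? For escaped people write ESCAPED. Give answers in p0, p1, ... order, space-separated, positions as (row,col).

Step 1: p0:(4,2)->(5,2) | p1:(3,2)->(4,2) | p2:(0,4)->(1,4)
Step 2: p0:(5,2)->(5,3) | p1:(4,2)->(5,2) | p2:(1,4)->(2,4)
Step 3: p0:(5,3)->(5,4) | p1:(5,2)->(5,3) | p2:(2,4)->(3,4)
Step 4: p0:(5,4)->(5,5)->EXIT | p1:(5,3)->(5,4) | p2:(3,4)->(4,4)

ESCAPED (5,4) (4,4)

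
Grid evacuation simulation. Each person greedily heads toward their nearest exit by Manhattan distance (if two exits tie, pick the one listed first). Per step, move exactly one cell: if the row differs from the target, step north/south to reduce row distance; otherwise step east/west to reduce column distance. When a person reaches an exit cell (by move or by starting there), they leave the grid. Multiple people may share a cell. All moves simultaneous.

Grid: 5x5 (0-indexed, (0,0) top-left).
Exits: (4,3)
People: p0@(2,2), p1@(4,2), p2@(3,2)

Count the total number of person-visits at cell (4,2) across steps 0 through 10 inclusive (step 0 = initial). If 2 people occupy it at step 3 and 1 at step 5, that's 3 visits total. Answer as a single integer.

Answer: 3

Derivation:
Step 0: p0@(2,2) p1@(4,2) p2@(3,2) -> at (4,2): 1 [p1], cum=1
Step 1: p0@(3,2) p1@ESC p2@(4,2) -> at (4,2): 1 [p2], cum=2
Step 2: p0@(4,2) p1@ESC p2@ESC -> at (4,2): 1 [p0], cum=3
Step 3: p0@ESC p1@ESC p2@ESC -> at (4,2): 0 [-], cum=3
Total visits = 3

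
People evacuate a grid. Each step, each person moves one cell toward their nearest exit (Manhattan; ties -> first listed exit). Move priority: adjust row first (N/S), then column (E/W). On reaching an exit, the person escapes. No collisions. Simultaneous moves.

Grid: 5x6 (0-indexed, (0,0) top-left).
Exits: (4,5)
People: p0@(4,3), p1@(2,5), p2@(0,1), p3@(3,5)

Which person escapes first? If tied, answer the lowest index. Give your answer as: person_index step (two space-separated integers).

Answer: 3 1

Derivation:
Step 1: p0:(4,3)->(4,4) | p1:(2,5)->(3,5) | p2:(0,1)->(1,1) | p3:(3,5)->(4,5)->EXIT
Step 2: p0:(4,4)->(4,5)->EXIT | p1:(3,5)->(4,5)->EXIT | p2:(1,1)->(2,1) | p3:escaped
Step 3: p0:escaped | p1:escaped | p2:(2,1)->(3,1) | p3:escaped
Step 4: p0:escaped | p1:escaped | p2:(3,1)->(4,1) | p3:escaped
Step 5: p0:escaped | p1:escaped | p2:(4,1)->(4,2) | p3:escaped
Step 6: p0:escaped | p1:escaped | p2:(4,2)->(4,3) | p3:escaped
Step 7: p0:escaped | p1:escaped | p2:(4,3)->(4,4) | p3:escaped
Step 8: p0:escaped | p1:escaped | p2:(4,4)->(4,5)->EXIT | p3:escaped
Exit steps: [2, 2, 8, 1]
First to escape: p3 at step 1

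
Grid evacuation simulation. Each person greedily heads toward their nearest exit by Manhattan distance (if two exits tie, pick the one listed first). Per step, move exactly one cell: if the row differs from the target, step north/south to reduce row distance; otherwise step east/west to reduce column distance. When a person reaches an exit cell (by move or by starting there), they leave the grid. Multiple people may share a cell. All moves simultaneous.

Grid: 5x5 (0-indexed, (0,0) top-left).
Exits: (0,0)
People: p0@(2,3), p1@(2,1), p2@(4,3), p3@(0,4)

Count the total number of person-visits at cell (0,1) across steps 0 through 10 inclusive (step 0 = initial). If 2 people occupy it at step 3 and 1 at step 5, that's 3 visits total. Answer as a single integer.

Step 0: p0@(2,3) p1@(2,1) p2@(4,3) p3@(0,4) -> at (0,1): 0 [-], cum=0
Step 1: p0@(1,3) p1@(1,1) p2@(3,3) p3@(0,3) -> at (0,1): 0 [-], cum=0
Step 2: p0@(0,3) p1@(0,1) p2@(2,3) p3@(0,2) -> at (0,1): 1 [p1], cum=1
Step 3: p0@(0,2) p1@ESC p2@(1,3) p3@(0,1) -> at (0,1): 1 [p3], cum=2
Step 4: p0@(0,1) p1@ESC p2@(0,3) p3@ESC -> at (0,1): 1 [p0], cum=3
Step 5: p0@ESC p1@ESC p2@(0,2) p3@ESC -> at (0,1): 0 [-], cum=3
Step 6: p0@ESC p1@ESC p2@(0,1) p3@ESC -> at (0,1): 1 [p2], cum=4
Step 7: p0@ESC p1@ESC p2@ESC p3@ESC -> at (0,1): 0 [-], cum=4
Total visits = 4

Answer: 4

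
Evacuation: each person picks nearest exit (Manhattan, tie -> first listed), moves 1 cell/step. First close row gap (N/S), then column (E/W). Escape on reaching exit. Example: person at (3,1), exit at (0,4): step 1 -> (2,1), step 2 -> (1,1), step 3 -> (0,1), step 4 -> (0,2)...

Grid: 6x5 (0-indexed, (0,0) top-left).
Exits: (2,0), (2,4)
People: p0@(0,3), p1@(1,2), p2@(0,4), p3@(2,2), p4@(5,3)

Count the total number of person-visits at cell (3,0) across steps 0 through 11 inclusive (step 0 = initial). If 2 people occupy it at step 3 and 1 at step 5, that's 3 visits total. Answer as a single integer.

Step 0: p0@(0,3) p1@(1,2) p2@(0,4) p3@(2,2) p4@(5,3) -> at (3,0): 0 [-], cum=0
Step 1: p0@(1,3) p1@(2,2) p2@(1,4) p3@(2,1) p4@(4,3) -> at (3,0): 0 [-], cum=0
Step 2: p0@(2,3) p1@(2,1) p2@ESC p3@ESC p4@(3,3) -> at (3,0): 0 [-], cum=0
Step 3: p0@ESC p1@ESC p2@ESC p3@ESC p4@(2,3) -> at (3,0): 0 [-], cum=0
Step 4: p0@ESC p1@ESC p2@ESC p3@ESC p4@ESC -> at (3,0): 0 [-], cum=0
Total visits = 0

Answer: 0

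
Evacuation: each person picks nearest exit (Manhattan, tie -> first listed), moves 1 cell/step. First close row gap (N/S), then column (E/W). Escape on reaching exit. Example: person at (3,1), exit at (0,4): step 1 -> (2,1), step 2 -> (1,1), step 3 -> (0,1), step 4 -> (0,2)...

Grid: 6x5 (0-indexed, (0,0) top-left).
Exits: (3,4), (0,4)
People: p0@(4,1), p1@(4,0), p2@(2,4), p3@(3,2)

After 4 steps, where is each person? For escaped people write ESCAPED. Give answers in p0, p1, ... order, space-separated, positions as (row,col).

Step 1: p0:(4,1)->(3,1) | p1:(4,0)->(3,0) | p2:(2,4)->(3,4)->EXIT | p3:(3,2)->(3,3)
Step 2: p0:(3,1)->(3,2) | p1:(3,0)->(3,1) | p2:escaped | p3:(3,3)->(3,4)->EXIT
Step 3: p0:(3,2)->(3,3) | p1:(3,1)->(3,2) | p2:escaped | p3:escaped
Step 4: p0:(3,3)->(3,4)->EXIT | p1:(3,2)->(3,3) | p2:escaped | p3:escaped

ESCAPED (3,3) ESCAPED ESCAPED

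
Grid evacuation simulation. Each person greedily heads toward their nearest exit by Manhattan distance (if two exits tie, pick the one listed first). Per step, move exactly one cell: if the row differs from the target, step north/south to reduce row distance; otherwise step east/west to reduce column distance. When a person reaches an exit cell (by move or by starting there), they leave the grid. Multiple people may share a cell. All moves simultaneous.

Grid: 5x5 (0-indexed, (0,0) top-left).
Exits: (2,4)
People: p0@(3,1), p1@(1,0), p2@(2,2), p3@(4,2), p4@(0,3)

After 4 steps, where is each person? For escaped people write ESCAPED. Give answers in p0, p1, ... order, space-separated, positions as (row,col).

Step 1: p0:(3,1)->(2,1) | p1:(1,0)->(2,0) | p2:(2,2)->(2,3) | p3:(4,2)->(3,2) | p4:(0,3)->(1,3)
Step 2: p0:(2,1)->(2,2) | p1:(2,0)->(2,1) | p2:(2,3)->(2,4)->EXIT | p3:(3,2)->(2,2) | p4:(1,3)->(2,3)
Step 3: p0:(2,2)->(2,3) | p1:(2,1)->(2,2) | p2:escaped | p3:(2,2)->(2,3) | p4:(2,3)->(2,4)->EXIT
Step 4: p0:(2,3)->(2,4)->EXIT | p1:(2,2)->(2,3) | p2:escaped | p3:(2,3)->(2,4)->EXIT | p4:escaped

ESCAPED (2,3) ESCAPED ESCAPED ESCAPED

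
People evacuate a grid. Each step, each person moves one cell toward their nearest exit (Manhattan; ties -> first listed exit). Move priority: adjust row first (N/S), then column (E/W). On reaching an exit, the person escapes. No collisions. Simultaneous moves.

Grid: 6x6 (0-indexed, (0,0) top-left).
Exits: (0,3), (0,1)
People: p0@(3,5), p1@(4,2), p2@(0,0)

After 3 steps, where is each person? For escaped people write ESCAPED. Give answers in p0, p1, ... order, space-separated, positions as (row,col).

Step 1: p0:(3,5)->(2,5) | p1:(4,2)->(3,2) | p2:(0,0)->(0,1)->EXIT
Step 2: p0:(2,5)->(1,5) | p1:(3,2)->(2,2) | p2:escaped
Step 3: p0:(1,5)->(0,5) | p1:(2,2)->(1,2) | p2:escaped

(0,5) (1,2) ESCAPED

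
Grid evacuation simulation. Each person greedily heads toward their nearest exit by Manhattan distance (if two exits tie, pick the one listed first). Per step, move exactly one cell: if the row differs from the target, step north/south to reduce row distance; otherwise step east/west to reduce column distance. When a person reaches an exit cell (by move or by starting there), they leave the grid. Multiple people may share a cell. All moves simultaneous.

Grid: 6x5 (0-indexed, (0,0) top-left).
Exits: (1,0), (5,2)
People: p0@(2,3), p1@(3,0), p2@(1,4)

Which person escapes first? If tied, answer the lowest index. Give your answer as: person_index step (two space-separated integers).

Step 1: p0:(2,3)->(1,3) | p1:(3,0)->(2,0) | p2:(1,4)->(1,3)
Step 2: p0:(1,3)->(1,2) | p1:(2,0)->(1,0)->EXIT | p2:(1,3)->(1,2)
Step 3: p0:(1,2)->(1,1) | p1:escaped | p2:(1,2)->(1,1)
Step 4: p0:(1,1)->(1,0)->EXIT | p1:escaped | p2:(1,1)->(1,0)->EXIT
Exit steps: [4, 2, 4]
First to escape: p1 at step 2

Answer: 1 2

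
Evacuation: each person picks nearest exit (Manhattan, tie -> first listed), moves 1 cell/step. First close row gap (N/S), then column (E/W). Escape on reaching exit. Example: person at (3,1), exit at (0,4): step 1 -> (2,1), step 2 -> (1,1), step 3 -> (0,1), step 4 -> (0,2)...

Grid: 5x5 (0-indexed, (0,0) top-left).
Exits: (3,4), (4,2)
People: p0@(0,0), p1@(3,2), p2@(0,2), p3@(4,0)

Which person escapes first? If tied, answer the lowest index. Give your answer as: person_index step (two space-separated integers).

Step 1: p0:(0,0)->(1,0) | p1:(3,2)->(4,2)->EXIT | p2:(0,2)->(1,2) | p3:(4,0)->(4,1)
Step 2: p0:(1,0)->(2,0) | p1:escaped | p2:(1,2)->(2,2) | p3:(4,1)->(4,2)->EXIT
Step 3: p0:(2,0)->(3,0) | p1:escaped | p2:(2,2)->(3,2) | p3:escaped
Step 4: p0:(3,0)->(4,0) | p1:escaped | p2:(3,2)->(4,2)->EXIT | p3:escaped
Step 5: p0:(4,0)->(4,1) | p1:escaped | p2:escaped | p3:escaped
Step 6: p0:(4,1)->(4,2)->EXIT | p1:escaped | p2:escaped | p3:escaped
Exit steps: [6, 1, 4, 2]
First to escape: p1 at step 1

Answer: 1 1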